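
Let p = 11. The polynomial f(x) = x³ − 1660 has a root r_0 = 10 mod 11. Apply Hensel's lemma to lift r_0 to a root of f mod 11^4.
r_3 = 5554 (mod 14641)

Hensel: r_{i+1} = r_i − f(r_i)/f′(r_i) mod 11^{i+2}, where f′(x) = 3x². Iterate:
  r_0 = 10 (mod 11)
  r_1 = 109 (mod 121)
  r_2 = 230 (mod 1331)
  r_3 = 5554 (mod 14641)
Final: r = 5554 with f(r) ≡ 0 mod 11^4.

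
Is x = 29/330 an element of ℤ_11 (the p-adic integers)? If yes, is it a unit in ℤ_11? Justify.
x ∉ ℤ_11 (v_11(x) = -1 < 0)

ℤ_11 = {x ∈ ℚ_11 : v_11(x) ≥ 0} and ℤ_11^× = {x ∈ ℤ_11 : v_11(x) = 0}. Here v_11(29/330) = v_11(num) − v_11(den) = -1; compare against these criteria.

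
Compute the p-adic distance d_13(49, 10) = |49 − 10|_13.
d_13(49, 10) = 1/13

Step 1 — x − y = 49 − 10 = 39. Step 2 — v_13(39) = 1 (factor: 39 = (13^1 · 3); the sign does not affect v_p). Step 3 — |x − y|_13 = 13^{-1} = 1/13.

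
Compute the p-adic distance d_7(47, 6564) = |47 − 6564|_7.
d_7(47, 6564) = 1/343

Step 1 — x − y = 47 − 6564 = -6517. Step 2 — v_7(-6517) = 3 (factor: -6517 = −(7^3 · 19); the sign does not affect v_p). Step 3 — |x − y|_7 = 7^{-3} = 1/343.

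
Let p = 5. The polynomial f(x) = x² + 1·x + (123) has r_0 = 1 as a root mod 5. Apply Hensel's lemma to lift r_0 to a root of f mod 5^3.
r_2 = 1 (mod 125)

Hensel: r_{i+1} = r_i − f(r_i)·(f′(r_i))^{-1} mod 5^{i+2}, f′(x) = 2x + 1. Iterate:
  r_0 = 1 (mod 5)
  r_1 = 1 (mod 25)
  r_2 = 1 (mod 125)
Final: r = 1 satisfies f(r) ≡ 0 mod 5^3.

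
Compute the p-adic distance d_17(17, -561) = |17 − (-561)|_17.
d_17(17, -561) = 1/289

Step 1 — x − y = 17 − (-561) = 578. Step 2 — v_17(578) = 2 (factor: 578 = (17^2 · 2); the sign does not affect v_p). Step 3 — |x − y|_17 = 17^{-2} = 1/289.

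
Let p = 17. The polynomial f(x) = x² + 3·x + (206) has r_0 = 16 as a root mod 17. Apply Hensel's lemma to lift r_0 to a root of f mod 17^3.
r_2 = 2396 (mod 4913)

Hensel: r_{i+1} = r_i − f(r_i)·(f′(r_i))^{-1} mod 17^{i+2}, f′(x) = 2x + 3. Iterate:
  r_0 = 16 (mod 17)
  r_1 = 84 (mod 289)
  r_2 = 2396 (mod 4913)
Final: r = 2396 satisfies f(r) ≡ 0 mod 17^3.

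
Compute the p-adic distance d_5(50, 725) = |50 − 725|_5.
d_5(50, 725) = 1/25

Step 1 — x − y = 50 − 725 = -675. Step 2 — v_5(-675) = 2 (factor: -675 = −(5^2 · 27); the sign does not affect v_p). Step 3 — |x − y|_5 = 5^{-2} = 1/25.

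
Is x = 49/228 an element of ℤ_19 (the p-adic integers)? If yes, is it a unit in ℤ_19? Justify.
x ∉ ℤ_19 (v_19(x) = -1 < 0)

ℤ_19 = {x ∈ ℚ_19 : v_19(x) ≥ 0} and ℤ_19^× = {x ∈ ℤ_19 : v_19(x) = 0}. Here v_19(49/228) = v_19(num) − v_19(den) = -1; compare against these criteria.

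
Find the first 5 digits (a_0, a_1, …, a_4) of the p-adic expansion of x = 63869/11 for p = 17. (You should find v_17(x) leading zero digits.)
(a_0, …, a_4) = (0, 0, 0, 12, 4)

v_17(63869/11) = 3, so a_0 = ... = a_2 = 0. Factor out: x = 17^3 · u with u = 13/11 a unit in ℤ_17. Expand u iteratively via a_{v+i} = u_i mod 17, u_{i+1} = (u_i − a_{v+i})/17:
  u_0 = 13/11;  a_3 = 12;  u_1 = (u_0 − 12)/17 = -7/11
  u_1 = -7/11;  a_4 = 4;  u_2 = (u_1 − 4)/17 = -3/11
Digits: (0, 0, 0, 12, 4).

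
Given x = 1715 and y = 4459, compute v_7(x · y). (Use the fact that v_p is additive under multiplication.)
v_7(7647185) = 6

v_p(x) = 3 (factor: 1715 = 7^3 · 5); v_p(y) = 3 (factor: 4459 = 7^3 · 13). Additivity: v_p(xy) = v_p(x) + v_p(y) = 3 + 3 = 6. (Direct check: xy = 7647185 = 7^6 · (65).)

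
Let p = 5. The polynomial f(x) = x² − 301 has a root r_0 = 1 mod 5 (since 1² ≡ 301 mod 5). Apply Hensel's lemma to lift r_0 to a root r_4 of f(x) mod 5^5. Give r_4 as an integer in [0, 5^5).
r_4 = 1401 (mod 3125)

Hensel's recurrence: r_{i+1} = r_i − f(r_i)·(f′(r_i))^{-1} mod 5^{i+2}, with f′(x) = 2x. Iterate:
  r_0 = 1 (mod 5)
  r_1 = 1 (mod 25)
  r_2 = 26 (mod 125)
  r_3 = 151 (mod 625)
  r_4 = 1401 (mod 3125)
Final: r_4 = 1401, and one checks f(r_4) ≡ 0 mod 5^5.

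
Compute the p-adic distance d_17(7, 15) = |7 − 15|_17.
d_17(7, 15) = 1

Step 1 — x − y = 7 − 15 = -8. Step 2 — v_17(-8) = 0 (factor: -8 = −(17^0 · 8); the sign does not affect v_p). Step 3 — |x − y|_17 = 17^{0} = 1.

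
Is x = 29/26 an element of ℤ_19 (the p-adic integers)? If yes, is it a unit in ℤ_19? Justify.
x ∈ ℤ_19^× (unit); v_19(x) = 0

ℤ_19 = {x ∈ ℚ_19 : v_19(x) ≥ 0} and ℤ_19^× = {x ∈ ℤ_19 : v_19(x) = 0}. Here v_19(29/26) = v_19(num) − v_19(den) = 0; compare against these criteria.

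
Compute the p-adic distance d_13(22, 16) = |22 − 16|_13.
d_13(22, 16) = 1

Step 1 — x − y = 22 − 16 = 6. Step 2 — v_13(6) = 0 (factor: 6 = (13^0 · 6); the sign does not affect v_p). Step 3 — |x − y|_13 = 13^{0} = 1.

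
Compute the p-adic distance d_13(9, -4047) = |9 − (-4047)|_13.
d_13(9, -4047) = 1/169

Step 1 — x − y = 9 − (-4047) = 4056. Step 2 — v_13(4056) = 2 (factor: 4056 = (13^2 · 24); the sign does not affect v_p). Step 3 — |x − y|_13 = 13^{-2} = 1/169.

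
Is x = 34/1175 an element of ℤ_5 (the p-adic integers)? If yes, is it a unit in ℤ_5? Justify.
x ∉ ℤ_5 (v_5(x) = -2 < 0)

ℤ_5 = {x ∈ ℚ_5 : v_5(x) ≥ 0} and ℤ_5^× = {x ∈ ℤ_5 : v_5(x) = 0}. Here v_5(34/1175) = v_5(num) − v_5(den) = -2; compare against these criteria.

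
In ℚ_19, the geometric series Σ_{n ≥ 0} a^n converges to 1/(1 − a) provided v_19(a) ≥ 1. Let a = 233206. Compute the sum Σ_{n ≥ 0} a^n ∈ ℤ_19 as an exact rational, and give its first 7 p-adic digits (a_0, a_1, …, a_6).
Σ a^n = 1/(1 − a) = -1/233205;  first 7 digits = (1, 0, 0, 15, 1, 0, 16)

v_19(a) = 3 ≥ 1, so the series converges in ℤ_19 to 1/(1 − a) = 1/(1 − 233206) = -1/233205. Expand this rational in ℤ_19: compute digits iteratively via d_i = x_i mod 19, x_{i+1} = (x_i − d_i)/19. The first 7 digits are (1, 0, 0, 15, 1, 0, 16).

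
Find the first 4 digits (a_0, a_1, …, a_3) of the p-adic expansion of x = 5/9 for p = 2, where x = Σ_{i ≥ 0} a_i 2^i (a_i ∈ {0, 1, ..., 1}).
(a_0, …, a_3) = (1, 0, 1, 1)

v_2(5/9) = 0 (numerator and denominator both coprime to 2), so x ∈ ℤ_2^×. Compute digits iteratively via a_i = x_i mod 2, x_{i+1} = (x_i − a_i)/2, with x_0 = x:
  x_0 = 5/9;  a_0 = 1;  x_1 = (x_0 − 1)/2 = -2/9
  x_1 = -2/9;  a_1 = 0;  x_2 = (x_1 − 0)/2 = -1/9
  x_2 = -1/9;  a_2 = 1;  x_3 = (x_2 − 1)/2 = -5/9
  x_3 = -5/9;  a_3 = 1;  x_4 = (x_3 − 1)/2 = -7/9
Digits: (1, 0, 1, 1).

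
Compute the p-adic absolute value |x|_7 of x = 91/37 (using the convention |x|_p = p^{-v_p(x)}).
|91/37|_7 = 1/7

Step 1 — compute v_7(x) by factoring powers of 7 out of the numerator and denominator: v_7(91/37) = 1. Step 2 — apply |x|_p = p^{-v_p(x)} = 7^{-1} = 1/7.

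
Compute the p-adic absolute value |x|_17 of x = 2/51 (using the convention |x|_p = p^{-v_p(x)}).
|2/51|_17 = 17

Step 1 — compute v_17(x) by factoring powers of 17 out of the numerator and denominator: v_17(2/51) = -1. Step 2 — apply |x|_p = p^{-v_p(x)} = 17^{1} = 17.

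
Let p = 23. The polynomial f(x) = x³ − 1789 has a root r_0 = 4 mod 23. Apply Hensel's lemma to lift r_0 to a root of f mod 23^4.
r_3 = 25465 (mod 279841)

Hensel: r_{i+1} = r_i − f(r_i)/f′(r_i) mod 23^{i+2}, where f′(x) = 3x². Iterate:
  r_0 = 4 (mod 23)
  r_1 = 73 (mod 529)
  r_2 = 1131 (mod 12167)
  r_3 = 25465 (mod 279841)
Final: r = 25465 with f(r) ≡ 0 mod 23^4.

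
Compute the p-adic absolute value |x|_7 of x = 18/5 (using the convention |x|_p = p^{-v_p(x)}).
|18/5|_7 = 1

Step 1 — compute v_7(x) by factoring powers of 7 out of the numerator and denominator: v_7(18/5) = 0. Step 2 — apply |x|_p = p^{-v_p(x)} = 7^{0} = 1.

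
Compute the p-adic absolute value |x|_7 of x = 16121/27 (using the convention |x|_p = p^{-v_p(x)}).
|16121/27|_7 = 1/343

Step 1 — compute v_7(x) by factoring powers of 7 out of the numerator and denominator: v_7(16121/27) = 3. Step 2 — apply |x|_p = p^{-v_p(x)} = 7^{-3} = 1/343.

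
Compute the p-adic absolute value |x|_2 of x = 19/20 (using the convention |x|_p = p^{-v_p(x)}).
|19/20|_2 = 4

Step 1 — compute v_2(x) by factoring powers of 2 out of the numerator and denominator: v_2(19/20) = -2. Step 2 — apply |x|_p = p^{-v_p(x)} = 2^{2} = 4.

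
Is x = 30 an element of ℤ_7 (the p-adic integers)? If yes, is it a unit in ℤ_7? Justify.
x ∈ ℤ_7^× (unit); v_7(x) = 0

ℤ_7 = {x ∈ ℚ_7 : v_7(x) ≥ 0} and ℤ_7^× = {x ∈ ℤ_7 : v_7(x) = 0}. Here v_7(30) = v_7(num) − v_7(den) = 0; compare against these criteria.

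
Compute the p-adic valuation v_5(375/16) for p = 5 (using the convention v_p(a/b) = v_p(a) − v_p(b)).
v_5(375/16) = 3

Factor powers of 5 from the numerator and denominator of the reduced fraction: 375 = 5^3 · 3 and 16 = 5^0 · 16. Apply v_p(a/b) = v_p(a) − v_p(b): v_5(375/16) = 3 − 0 = 3.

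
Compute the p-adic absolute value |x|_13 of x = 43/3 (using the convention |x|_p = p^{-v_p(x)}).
|43/3|_13 = 1

Step 1 — compute v_13(x) by factoring powers of 13 out of the numerator and denominator: v_13(43/3) = 0. Step 2 — apply |x|_p = p^{-v_p(x)} = 13^{0} = 1.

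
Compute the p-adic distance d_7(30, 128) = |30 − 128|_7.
d_7(30, 128) = 1/49

Step 1 — x − y = 30 − 128 = -98. Step 2 — v_7(-98) = 2 (factor: -98 = −(7^2 · 2); the sign does not affect v_p). Step 3 — |x − y|_7 = 7^{-2} = 1/49.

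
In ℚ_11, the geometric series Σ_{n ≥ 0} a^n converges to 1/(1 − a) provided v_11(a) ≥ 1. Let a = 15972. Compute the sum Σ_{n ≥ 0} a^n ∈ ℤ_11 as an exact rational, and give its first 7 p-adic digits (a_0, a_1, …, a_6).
Σ a^n = 1/(1 − a) = -1/15971;  first 7 digits = (1, 0, 0, 1, 1, 0, 1)

v_11(a) = 3 ≥ 1, so the series converges in ℤ_11 to 1/(1 − a) = 1/(1 − 15972) = -1/15971. Expand this rational in ℤ_11: compute digits iteratively via d_i = x_i mod 11, x_{i+1} = (x_i − d_i)/11. The first 7 digits are (1, 0, 0, 1, 1, 0, 1).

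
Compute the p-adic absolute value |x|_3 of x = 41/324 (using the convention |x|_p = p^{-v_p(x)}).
|41/324|_3 = 81

Step 1 — compute v_3(x) by factoring powers of 3 out of the numerator and denominator: v_3(41/324) = -4. Step 2 — apply |x|_p = p^{-v_p(x)} = 3^{4} = 81.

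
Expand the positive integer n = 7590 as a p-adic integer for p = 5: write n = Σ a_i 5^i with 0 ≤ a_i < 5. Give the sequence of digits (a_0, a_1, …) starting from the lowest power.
(a_0, a_1, …) = (0, 3, 3, 0, 2, 2)

Repeated division by 5 gives the digits low-to-high: 7590 = 3·5^1 + 3·5^2 + 2·5^4 + 2·5^5. Digit sequence: (0, 3, 3, 0, 2, 2).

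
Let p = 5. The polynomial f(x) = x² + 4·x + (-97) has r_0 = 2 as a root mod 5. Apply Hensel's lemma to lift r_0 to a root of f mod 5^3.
r_2 = 72 (mod 125)

Hensel: r_{i+1} = r_i − f(r_i)·(f′(r_i))^{-1} mod 5^{i+2}, f′(x) = 2x + 4. Iterate:
  r_0 = 2 (mod 5)
  r_1 = 22 (mod 25)
  r_2 = 72 (mod 125)
Final: r = 72 satisfies f(r) ≡ 0 mod 5^3.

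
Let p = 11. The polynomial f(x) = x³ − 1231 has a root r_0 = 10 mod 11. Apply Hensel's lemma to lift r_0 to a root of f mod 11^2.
r_1 = 87 (mod 121)

Hensel: r_{i+1} = r_i − f(r_i)/f′(r_i) mod 11^{i+2}, where f′(x) = 3x². Iterate:
  r_0 = 10 (mod 11)
  r_1 = 87 (mod 121)
Final: r = 87 with f(r) ≡ 0 mod 11^2.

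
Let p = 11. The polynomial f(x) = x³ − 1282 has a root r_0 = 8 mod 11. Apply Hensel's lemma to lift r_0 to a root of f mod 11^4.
r_3 = 11536 (mod 14641)

Hensel: r_{i+1} = r_i − f(r_i)/f′(r_i) mod 11^{i+2}, where f′(x) = 3x². Iterate:
  r_0 = 8 (mod 11)
  r_1 = 41 (mod 121)
  r_2 = 888 (mod 1331)
  r_3 = 11536 (mod 14641)
Final: r = 11536 with f(r) ≡ 0 mod 11^4.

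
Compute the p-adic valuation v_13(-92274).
v_13(-92274) = 3

v_13(n) is the largest exponent k such that 13^k divides n. Factor out: -92274 = -13^3 · 42. (Sign doesn't affect v_p.) So v_13(-92274) = 3.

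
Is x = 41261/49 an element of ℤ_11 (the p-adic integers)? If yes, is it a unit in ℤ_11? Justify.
x ∈ ℤ_11 but not a unit; v_11(x) = 3 > 0

ℤ_11 = {x ∈ ℚ_11 : v_11(x) ≥ 0} and ℤ_11^× = {x ∈ ℤ_11 : v_11(x) = 0}. Here v_11(41261/49) = v_11(num) − v_11(den) = 3; compare against these criteria.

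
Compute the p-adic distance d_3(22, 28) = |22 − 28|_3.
d_3(22, 28) = 1/3

Step 1 — x − y = 22 − 28 = -6. Step 2 — v_3(-6) = 1 (factor: -6 = −(3^1 · 2); the sign does not affect v_p). Step 3 — |x − y|_3 = 3^{-1} = 1/3.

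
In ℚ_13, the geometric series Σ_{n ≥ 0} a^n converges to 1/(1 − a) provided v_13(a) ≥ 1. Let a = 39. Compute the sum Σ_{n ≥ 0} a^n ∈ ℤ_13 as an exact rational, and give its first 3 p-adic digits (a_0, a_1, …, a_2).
Σ a^n = 1/(1 − a) = -1/38;  first 3 digits = (1, 3, 9)

v_13(a) = 1 ≥ 1, so the series converges in ℤ_13 to 1/(1 − a) = 1/(1 − 39) = -1/38. Expand this rational in ℤ_13: compute digits iteratively via d_i = x_i mod 13, x_{i+1} = (x_i − d_i)/13. The first 3 digits are (1, 3, 9).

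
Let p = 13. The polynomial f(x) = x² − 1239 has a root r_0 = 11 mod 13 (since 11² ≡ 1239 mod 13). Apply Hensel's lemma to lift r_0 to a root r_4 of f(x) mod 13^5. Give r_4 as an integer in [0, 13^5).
r_4 = 308410 (mod 371293)

Hensel's recurrence: r_{i+1} = r_i − f(r_i)·(f′(r_i))^{-1} mod 13^{i+2}, with f′(x) = 2x. Iterate:
  r_0 = 11 (mod 13)
  r_1 = 154 (mod 169)
  r_2 = 830 (mod 2197)
  r_3 = 22800 (mod 28561)
  r_4 = 308410 (mod 371293)
Final: r_4 = 308410, and one checks f(r_4) ≡ 0 mod 13^5.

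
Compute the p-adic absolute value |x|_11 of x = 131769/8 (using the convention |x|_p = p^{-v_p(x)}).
|131769/8|_11 = 1/14641

Step 1 — compute v_11(x) by factoring powers of 11 out of the numerator and denominator: v_11(131769/8) = 4. Step 2 — apply |x|_p = p^{-v_p(x)} = 11^{-4} = 1/14641.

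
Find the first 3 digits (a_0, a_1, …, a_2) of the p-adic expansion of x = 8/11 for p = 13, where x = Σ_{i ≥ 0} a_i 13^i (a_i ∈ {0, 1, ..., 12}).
(a_0, …, a_2) = (9, 10, 11)

v_13(8/11) = 0 (numerator and denominator both coprime to 13), so x ∈ ℤ_13^×. Compute digits iteratively via a_i = x_i mod 13, x_{i+1} = (x_i − a_i)/13, with x_0 = x:
  x_0 = 8/11;  a_0 = 9;  x_1 = (x_0 − 9)/13 = -7/11
  x_1 = -7/11;  a_1 = 10;  x_2 = (x_1 − 10)/13 = -9/11
  x_2 = -9/11;  a_2 = 11;  x_3 = (x_2 − 11)/13 = -10/11
Digits: (9, 10, 11).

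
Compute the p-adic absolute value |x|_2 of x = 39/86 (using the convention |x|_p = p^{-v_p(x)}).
|39/86|_2 = 2

Step 1 — compute v_2(x) by factoring powers of 2 out of the numerator and denominator: v_2(39/86) = -1. Step 2 — apply |x|_p = p^{-v_p(x)} = 2^{1} = 2.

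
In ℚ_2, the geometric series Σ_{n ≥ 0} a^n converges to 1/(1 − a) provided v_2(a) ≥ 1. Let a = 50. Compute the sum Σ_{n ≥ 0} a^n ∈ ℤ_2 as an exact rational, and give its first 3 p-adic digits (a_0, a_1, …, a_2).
Σ a^n = 1/(1 − a) = -1/49;  first 3 digits = (1, 1, 1)

v_2(a) = 1 ≥ 1, so the series converges in ℤ_2 to 1/(1 − a) = 1/(1 − 50) = -1/49. Expand this rational in ℤ_2: compute digits iteratively via d_i = x_i mod 2, x_{i+1} = (x_i − d_i)/2. The first 3 digits are (1, 1, 1).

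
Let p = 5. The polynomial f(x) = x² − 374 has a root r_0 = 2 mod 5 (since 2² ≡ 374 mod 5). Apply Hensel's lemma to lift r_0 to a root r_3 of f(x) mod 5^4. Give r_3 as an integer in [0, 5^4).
r_3 = 432 (mod 625)

Hensel's recurrence: r_{i+1} = r_i − f(r_i)·(f′(r_i))^{-1} mod 5^{i+2}, with f′(x) = 2x. Iterate:
  r_0 = 2 (mod 5)
  r_1 = 7 (mod 25)
  r_2 = 57 (mod 125)
  r_3 = 432 (mod 625)
Final: r_3 = 432, and one checks f(r_3) ≡ 0 mod 5^4.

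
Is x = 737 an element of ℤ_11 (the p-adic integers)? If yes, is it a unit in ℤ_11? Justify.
x ∈ ℤ_11 but not a unit; v_11(x) = 1 > 0

ℤ_11 = {x ∈ ℚ_11 : v_11(x) ≥ 0} and ℤ_11^× = {x ∈ ℤ_11 : v_11(x) = 0}. Here v_11(737) = v_11(num) − v_11(den) = 1; compare against these criteria.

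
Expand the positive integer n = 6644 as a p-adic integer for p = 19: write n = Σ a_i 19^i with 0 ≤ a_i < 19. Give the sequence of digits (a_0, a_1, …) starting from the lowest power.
(a_0, a_1, …) = (13, 7, 18)

Repeated division by 19 gives the digits low-to-high: 6644 = 13 + 7·19^1 + 18·19^2. Digit sequence: (13, 7, 18).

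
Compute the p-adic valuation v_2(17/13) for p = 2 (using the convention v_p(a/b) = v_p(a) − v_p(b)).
v_2(17/13) = 0

Factor powers of 2 from the numerator and denominator of the reduced fraction: 17 = 2^0 · 17 and 13 = 2^0 · 13. Apply v_p(a/b) = v_p(a) − v_p(b): v_2(17/13) = 0 − 0 = 0.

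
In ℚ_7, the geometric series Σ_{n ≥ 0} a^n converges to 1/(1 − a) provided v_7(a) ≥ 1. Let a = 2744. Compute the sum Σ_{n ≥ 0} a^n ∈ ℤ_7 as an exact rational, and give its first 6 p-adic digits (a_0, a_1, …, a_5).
Σ a^n = 1/(1 − a) = -1/2743;  first 6 digits = (1, 0, 0, 1, 1, 0)

v_7(a) = 3 ≥ 1, so the series converges in ℤ_7 to 1/(1 − a) = 1/(1 − 2744) = -1/2743. Expand this rational in ℤ_7: compute digits iteratively via d_i = x_i mod 7, x_{i+1} = (x_i − d_i)/7. The first 6 digits are (1, 0, 0, 1, 1, 0).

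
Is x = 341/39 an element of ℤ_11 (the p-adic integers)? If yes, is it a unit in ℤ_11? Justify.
x ∈ ℤ_11 but not a unit; v_11(x) = 1 > 0

ℤ_11 = {x ∈ ℚ_11 : v_11(x) ≥ 0} and ℤ_11^× = {x ∈ ℤ_11 : v_11(x) = 0}. Here v_11(341/39) = v_11(num) − v_11(den) = 1; compare against these criteria.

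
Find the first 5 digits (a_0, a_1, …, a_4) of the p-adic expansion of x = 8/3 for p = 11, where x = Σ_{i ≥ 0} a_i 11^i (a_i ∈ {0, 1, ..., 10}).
(a_0, …, a_4) = (10, 3, 7, 3, 7)

v_11(8/3) = 0 (numerator and denominator both coprime to 11), so x ∈ ℤ_11^×. Compute digits iteratively via a_i = x_i mod 11, x_{i+1} = (x_i − a_i)/11, with x_0 = x:
  x_0 = 8/3;  a_0 = 10;  x_1 = (x_0 − 10)/11 = -2/3
  x_1 = -2/3;  a_1 = 3;  x_2 = (x_1 − 3)/11 = -1/3
  x_2 = -1/3;  a_2 = 7;  x_3 = (x_2 − 7)/11 = -2/3
  x_3 = -2/3;  a_3 = 3;  x_4 = (x_3 − 3)/11 = -1/3
  x_4 = -1/3;  a_4 = 7;  x_5 = (x_4 − 7)/11 = -2/3
Digits: (10, 3, 7, 3, 7).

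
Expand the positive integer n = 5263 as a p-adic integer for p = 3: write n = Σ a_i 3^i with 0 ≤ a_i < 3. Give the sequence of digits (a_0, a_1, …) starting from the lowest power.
(a_0, a_1, …) = (1, 2, 2, 2, 1, 0, 1, 2)

Repeated division by 3 gives the digits low-to-high: 5263 = 1 + 2·3^1 + 2·3^2 + 2·3^3 + 1·3^4 + 1·3^6 + 2·3^7. Digit sequence: (1, 2, 2, 2, 1, 0, 1, 2).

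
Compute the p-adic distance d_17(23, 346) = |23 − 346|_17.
d_17(23, 346) = 1/17

Step 1 — x − y = 23 − 346 = -323. Step 2 — v_17(-323) = 1 (factor: -323 = −(17^1 · 19); the sign does not affect v_p). Step 3 — |x − y|_17 = 17^{-1} = 1/17.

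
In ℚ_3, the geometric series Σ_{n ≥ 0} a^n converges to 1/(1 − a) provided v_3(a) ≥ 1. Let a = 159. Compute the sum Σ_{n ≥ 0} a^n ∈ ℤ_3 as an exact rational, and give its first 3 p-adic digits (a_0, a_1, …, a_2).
Σ a^n = 1/(1 − a) = -1/158;  first 3 digits = (1, 2, 0)

v_3(a) = 1 ≥ 1, so the series converges in ℤ_3 to 1/(1 − a) = 1/(1 − 159) = -1/158. Expand this rational in ℤ_3: compute digits iteratively via d_i = x_i mod 3, x_{i+1} = (x_i − d_i)/3. The first 3 digits are (1, 2, 0).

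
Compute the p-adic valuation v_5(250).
v_5(250) = 3

v_5(n) is the largest exponent k such that 5^k divides n. Factor out: 250 = 5^3 · 2. (Sign doesn't affect v_p.) So v_5(250) = 3.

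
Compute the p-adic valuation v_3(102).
v_3(102) = 1

v_3(n) is the largest exponent k such that 3^k divides n. Factor out: 102 = 3^1 · 34. (Sign doesn't affect v_p.) So v_3(102) = 1.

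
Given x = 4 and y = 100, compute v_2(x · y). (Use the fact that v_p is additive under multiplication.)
v_2(400) = 4

v_p(x) = 2 (factor: 4 = 2^2 · 1); v_p(y) = 2 (factor: 100 = 2^2 · 25). Additivity: v_p(xy) = v_p(x) + v_p(y) = 2 + 2 = 4. (Direct check: xy = 400 = 2^4 · (25).)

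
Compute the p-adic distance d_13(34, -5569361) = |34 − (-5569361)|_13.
d_13(34, -5569361) = 1/371293

Step 1 — x − y = 34 − (-5569361) = 5569395. Step 2 — v_13(5569395) = 5 (factor: 5569395 = (13^5 · 15); the sign does not affect v_p). Step 3 — |x − y|_13 = 13^{-5} = 1/371293.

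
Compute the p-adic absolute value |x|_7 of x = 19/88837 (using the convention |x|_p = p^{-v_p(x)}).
|19/88837|_7 = 2401

Step 1 — compute v_7(x) by factoring powers of 7 out of the numerator and denominator: v_7(19/88837) = -4. Step 2 — apply |x|_p = p^{-v_p(x)} = 7^{4} = 2401.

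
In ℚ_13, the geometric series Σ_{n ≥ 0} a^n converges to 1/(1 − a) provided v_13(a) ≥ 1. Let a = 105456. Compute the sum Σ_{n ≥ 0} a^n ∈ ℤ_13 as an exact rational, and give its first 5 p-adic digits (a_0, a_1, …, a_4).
Σ a^n = 1/(1 − a) = -1/105455;  first 5 digits = (1, 0, 0, 9, 3)

v_13(a) = 3 ≥ 1, so the series converges in ℤ_13 to 1/(1 − a) = 1/(1 − 105456) = -1/105455. Expand this rational in ℤ_13: compute digits iteratively via d_i = x_i mod 13, x_{i+1} = (x_i − d_i)/13. The first 5 digits are (1, 0, 0, 9, 3).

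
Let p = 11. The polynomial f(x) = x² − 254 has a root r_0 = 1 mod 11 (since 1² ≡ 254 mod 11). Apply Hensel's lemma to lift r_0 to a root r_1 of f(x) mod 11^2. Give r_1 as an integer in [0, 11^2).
r_1 = 67 (mod 121)

Hensel's recurrence: r_{i+1} = r_i − f(r_i)·(f′(r_i))^{-1} mod 11^{i+2}, with f′(x) = 2x. Iterate:
  r_0 = 1 (mod 11)
  r_1 = 67 (mod 121)
Final: r_1 = 67, and one checks f(r_1) ≡ 0 mod 11^2.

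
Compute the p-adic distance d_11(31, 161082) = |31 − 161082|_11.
d_11(31, 161082) = 1/161051

Step 1 — x − y = 31 − 161082 = -161051. Step 2 — v_11(-161051) = 5 (factor: -161051 = −(11^5 · 1); the sign does not affect v_p). Step 3 — |x − y|_11 = 11^{-5} = 1/161051.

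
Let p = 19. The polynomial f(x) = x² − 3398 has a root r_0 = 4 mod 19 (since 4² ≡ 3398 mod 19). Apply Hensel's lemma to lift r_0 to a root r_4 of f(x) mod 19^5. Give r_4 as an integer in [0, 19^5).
r_4 = 2019229 (mod 2476099)

Hensel's recurrence: r_{i+1} = r_i − f(r_i)·(f′(r_i))^{-1} mod 19^{i+2}, with f′(x) = 2x. Iterate:
  r_0 = 4 (mod 19)
  r_1 = 156 (mod 361)
  r_2 = 2683 (mod 6859)
  r_3 = 64414 (mod 130321)
  r_4 = 2019229 (mod 2476099)
Final: r_4 = 2019229, and one checks f(r_4) ≡ 0 mod 19^5.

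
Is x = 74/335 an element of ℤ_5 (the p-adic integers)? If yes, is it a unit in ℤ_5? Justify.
x ∉ ℤ_5 (v_5(x) = -1 < 0)

ℤ_5 = {x ∈ ℚ_5 : v_5(x) ≥ 0} and ℤ_5^× = {x ∈ ℤ_5 : v_5(x) = 0}. Here v_5(74/335) = v_5(num) − v_5(den) = -1; compare against these criteria.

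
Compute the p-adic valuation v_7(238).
v_7(238) = 1

v_7(n) is the largest exponent k such that 7^k divides n. Factor out: 238 = 7^1 · 34. (Sign doesn't affect v_p.) So v_7(238) = 1.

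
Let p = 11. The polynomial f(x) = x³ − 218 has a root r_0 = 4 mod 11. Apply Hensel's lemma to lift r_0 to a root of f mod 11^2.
r_1 = 103 (mod 121)

Hensel: r_{i+1} = r_i − f(r_i)/f′(r_i) mod 11^{i+2}, where f′(x) = 3x². Iterate:
  r_0 = 4 (mod 11)
  r_1 = 103 (mod 121)
Final: r = 103 with f(r) ≡ 0 mod 11^2.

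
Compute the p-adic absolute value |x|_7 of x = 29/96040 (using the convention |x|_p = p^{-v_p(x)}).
|29/96040|_7 = 2401

Step 1 — compute v_7(x) by factoring powers of 7 out of the numerator and denominator: v_7(29/96040) = -4. Step 2 — apply |x|_p = p^{-v_p(x)} = 7^{4} = 2401.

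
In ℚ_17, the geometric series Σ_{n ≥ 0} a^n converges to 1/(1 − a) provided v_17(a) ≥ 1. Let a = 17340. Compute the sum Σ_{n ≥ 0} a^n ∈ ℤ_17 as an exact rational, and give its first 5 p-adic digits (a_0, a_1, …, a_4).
Σ a^n = 1/(1 − a) = -1/17339;  first 5 digits = (1, 0, 9, 3, 13)

v_17(a) = 2 ≥ 1, so the series converges in ℤ_17 to 1/(1 − a) = 1/(1 − 17340) = -1/17339. Expand this rational in ℤ_17: compute digits iteratively via d_i = x_i mod 17, x_{i+1} = (x_i − d_i)/17. The first 5 digits are (1, 0, 9, 3, 13).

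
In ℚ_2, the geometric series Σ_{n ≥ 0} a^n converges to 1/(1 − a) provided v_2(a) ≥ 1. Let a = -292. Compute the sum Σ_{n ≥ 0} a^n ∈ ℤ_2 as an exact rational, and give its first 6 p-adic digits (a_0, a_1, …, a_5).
Σ a^n = 1/(1 − a) = 1/293;  first 6 digits = (1, 0, 1, 1, 0, 1)

v_2(a) = 2 ≥ 1, so the series converges in ℤ_2 to 1/(1 − a) = 1/(1 − (-292)) = 1/293. Expand this rational in ℤ_2: compute digits iteratively via d_i = x_i mod 2, x_{i+1} = (x_i − d_i)/2. The first 6 digits are (1, 0, 1, 1, 0, 1).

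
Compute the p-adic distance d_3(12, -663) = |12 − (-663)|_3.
d_3(12, -663) = 1/27

Step 1 — x − y = 12 − (-663) = 675. Step 2 — v_3(675) = 3 (factor: 675 = (3^3 · 25); the sign does not affect v_p). Step 3 — |x − y|_3 = 3^{-3} = 1/27.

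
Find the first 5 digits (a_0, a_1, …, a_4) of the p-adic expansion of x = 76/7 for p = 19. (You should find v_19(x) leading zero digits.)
(a_0, …, a_4) = (0, 6, 16, 10, 13)

v_19(76/7) = 1, so a_0 = ... = a_0 = 0. Factor out: x = 19^1 · u with u = 4/7 a unit in ℤ_19. Expand u iteratively via a_{v+i} = u_i mod 19, u_{i+1} = (u_i − a_{v+i})/19:
  u_0 = 4/7;  a_1 = 6;  u_1 = (u_0 − 6)/19 = -2/7
  u_1 = -2/7;  a_2 = 16;  u_2 = (u_1 − 16)/19 = -6/7
  u_2 = -6/7;  a_3 = 10;  u_3 = (u_2 − 10)/19 = -4/7
  u_3 = -4/7;  a_4 = 13;  u_4 = (u_3 − 13)/19 = -5/7
Digits: (0, 6, 16, 10, 13).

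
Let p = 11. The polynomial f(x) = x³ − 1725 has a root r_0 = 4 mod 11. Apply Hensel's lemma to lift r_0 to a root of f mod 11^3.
r_2 = 389 (mod 1331)

Hensel: r_{i+1} = r_i − f(r_i)/f′(r_i) mod 11^{i+2}, where f′(x) = 3x². Iterate:
  r_0 = 4 (mod 11)
  r_1 = 26 (mod 121)
  r_2 = 389 (mod 1331)
Final: r = 389 with f(r) ≡ 0 mod 11^3.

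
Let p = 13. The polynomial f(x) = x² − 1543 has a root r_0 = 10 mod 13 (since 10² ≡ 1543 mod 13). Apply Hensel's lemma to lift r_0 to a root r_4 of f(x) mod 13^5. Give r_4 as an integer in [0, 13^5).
r_4 = 217357 (mod 371293)

Hensel's recurrence: r_{i+1} = r_i − f(r_i)·(f′(r_i))^{-1} mod 13^{i+2}, with f′(x) = 2x. Iterate:
  r_0 = 10 (mod 13)
  r_1 = 23 (mod 169)
  r_2 = 2051 (mod 2197)
  r_3 = 17430 (mod 28561)
  r_4 = 217357 (mod 371293)
Final: r_4 = 217357, and one checks f(r_4) ≡ 0 mod 13^5.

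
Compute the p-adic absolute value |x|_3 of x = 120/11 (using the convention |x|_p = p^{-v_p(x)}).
|120/11|_3 = 1/3

Step 1 — compute v_3(x) by factoring powers of 3 out of the numerator and denominator: v_3(120/11) = 1. Step 2 — apply |x|_p = p^{-v_p(x)} = 3^{-1} = 1/3.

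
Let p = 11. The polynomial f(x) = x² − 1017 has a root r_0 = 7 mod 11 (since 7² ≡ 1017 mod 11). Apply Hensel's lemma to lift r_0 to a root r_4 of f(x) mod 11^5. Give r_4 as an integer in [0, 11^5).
r_4 = 10534 (mod 161051)

Hensel's recurrence: r_{i+1} = r_i − f(r_i)·(f′(r_i))^{-1} mod 11^{i+2}, with f′(x) = 2x. Iterate:
  r_0 = 7 (mod 11)
  r_1 = 7 (mod 121)
  r_2 = 1217 (mod 1331)
  r_3 = 10534 (mod 14641)
  r_4 = 10534 (mod 161051)
Final: r_4 = 10534, and one checks f(r_4) ≡ 0 mod 11^5.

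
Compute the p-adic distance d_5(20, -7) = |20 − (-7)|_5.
d_5(20, -7) = 1

Step 1 — x − y = 20 − (-7) = 27. Step 2 — v_5(27) = 0 (factor: 27 = (5^0 · 27); the sign does not affect v_p). Step 3 — |x − y|_5 = 5^{0} = 1.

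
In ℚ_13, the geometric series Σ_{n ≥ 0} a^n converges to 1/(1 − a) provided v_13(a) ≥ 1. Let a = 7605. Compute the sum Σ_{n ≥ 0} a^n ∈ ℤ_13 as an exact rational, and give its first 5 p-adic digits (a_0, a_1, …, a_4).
Σ a^n = 1/(1 − a) = -1/7604;  first 5 digits = (1, 0, 6, 3, 10)

v_13(a) = 2 ≥ 1, so the series converges in ℤ_13 to 1/(1 − a) = 1/(1 − 7605) = -1/7604. Expand this rational in ℤ_13: compute digits iteratively via d_i = x_i mod 13, x_{i+1} = (x_i − d_i)/13. The first 5 digits are (1, 0, 6, 3, 10).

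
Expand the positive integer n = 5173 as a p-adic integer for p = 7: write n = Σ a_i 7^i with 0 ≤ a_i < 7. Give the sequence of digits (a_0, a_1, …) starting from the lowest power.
(a_0, a_1, …) = (0, 4, 0, 1, 2)

Repeated division by 7 gives the digits low-to-high: 5173 = 4·7^1 + 1·7^3 + 2·7^4. Digit sequence: (0, 4, 0, 1, 2).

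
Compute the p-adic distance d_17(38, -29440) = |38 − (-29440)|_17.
d_17(38, -29440) = 1/4913

Step 1 — x − y = 38 − (-29440) = 29478. Step 2 — v_17(29478) = 3 (factor: 29478 = (17^3 · 6); the sign does not affect v_p). Step 3 — |x − y|_17 = 17^{-3} = 1/4913.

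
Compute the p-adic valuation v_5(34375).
v_5(34375) = 5

v_5(n) is the largest exponent k such that 5^k divides n. Factor out: 34375 = 5^5 · 11. (Sign doesn't affect v_p.) So v_5(34375) = 5.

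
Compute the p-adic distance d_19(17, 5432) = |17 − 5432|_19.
d_19(17, 5432) = 1/361

Step 1 — x − y = 17 − 5432 = -5415. Step 2 — v_19(-5415) = 2 (factor: -5415 = −(19^2 · 15); the sign does not affect v_p). Step 3 — |x − y|_19 = 19^{-2} = 1/361.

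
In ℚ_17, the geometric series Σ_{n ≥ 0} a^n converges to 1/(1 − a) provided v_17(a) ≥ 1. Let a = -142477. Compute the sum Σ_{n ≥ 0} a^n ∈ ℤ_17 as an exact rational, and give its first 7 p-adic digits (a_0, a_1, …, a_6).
Σ a^n = 1/(1 − a) = 1/142478;  first 7 digits = (1, 0, 0, 5, 15, 16, 7)

v_17(a) = 3 ≥ 1, so the series converges in ℤ_17 to 1/(1 − a) = 1/(1 − (-142477)) = 1/142478. Expand this rational in ℤ_17: compute digits iteratively via d_i = x_i mod 17, x_{i+1} = (x_i − d_i)/17. The first 7 digits are (1, 0, 0, 5, 15, 16, 7).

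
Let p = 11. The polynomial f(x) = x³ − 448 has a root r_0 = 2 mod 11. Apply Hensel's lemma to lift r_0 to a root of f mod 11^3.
r_2 = 1289 (mod 1331)

Hensel: r_{i+1} = r_i − f(r_i)/f′(r_i) mod 11^{i+2}, where f′(x) = 3x². Iterate:
  r_0 = 2 (mod 11)
  r_1 = 79 (mod 121)
  r_2 = 1289 (mod 1331)
Final: r = 1289 with f(r) ≡ 0 mod 11^3.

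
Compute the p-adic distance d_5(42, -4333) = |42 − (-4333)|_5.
d_5(42, -4333) = 1/625

Step 1 — x − y = 42 − (-4333) = 4375. Step 2 — v_5(4375) = 4 (factor: 4375 = (5^4 · 7); the sign does not affect v_p). Step 3 — |x − y|_5 = 5^{-4} = 1/625.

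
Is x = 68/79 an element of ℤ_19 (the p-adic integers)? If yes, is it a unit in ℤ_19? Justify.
x ∈ ℤ_19^× (unit); v_19(x) = 0

ℤ_19 = {x ∈ ℚ_19 : v_19(x) ≥ 0} and ℤ_19^× = {x ∈ ℤ_19 : v_19(x) = 0}. Here v_19(68/79) = v_19(num) − v_19(den) = 0; compare against these criteria.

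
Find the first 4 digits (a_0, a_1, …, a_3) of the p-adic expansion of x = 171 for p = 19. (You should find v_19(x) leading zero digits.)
(a_0, …, a_3) = (0, 9, 0, 0)

v_19(171) = 1, so a_0 = ... = a_0 = 0. Factor out: x = 19^1 · u with u = 9 a unit in ℤ_19. Expand u iteratively via a_{v+i} = u_i mod 19, u_{i+1} = (u_i − a_{v+i})/19:
  u_0 = 9;  a_1 = 9;  u_1 = (u_0 − 9)/19 = 0
  u_1 = 0;  a_2 = 0;  u_2 = (u_1 − 0)/19 = 0
  u_2 = 0;  a_3 = 0;  u_3 = (u_2 − 0)/19 = 0
Digits: (0, 9, 0, 0).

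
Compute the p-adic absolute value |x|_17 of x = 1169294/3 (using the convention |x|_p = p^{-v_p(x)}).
|1169294/3|_17 = 1/83521

Step 1 — compute v_17(x) by factoring powers of 17 out of the numerator and denominator: v_17(1169294/3) = 4. Step 2 — apply |x|_p = p^{-v_p(x)} = 17^{-4} = 1/83521.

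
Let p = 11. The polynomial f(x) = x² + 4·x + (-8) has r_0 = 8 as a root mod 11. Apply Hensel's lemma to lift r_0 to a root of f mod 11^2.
r_1 = 52 (mod 121)

Hensel: r_{i+1} = r_i − f(r_i)·(f′(r_i))^{-1} mod 11^{i+2}, f′(x) = 2x + 4. Iterate:
  r_0 = 8 (mod 11)
  r_1 = 52 (mod 121)
Final: r = 52 satisfies f(r) ≡ 0 mod 11^2.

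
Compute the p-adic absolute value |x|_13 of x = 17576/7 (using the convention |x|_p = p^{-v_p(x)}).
|17576/7|_13 = 1/2197

Step 1 — compute v_13(x) by factoring powers of 13 out of the numerator and denominator: v_13(17576/7) = 3. Step 2 — apply |x|_p = p^{-v_p(x)} = 13^{-3} = 1/2197.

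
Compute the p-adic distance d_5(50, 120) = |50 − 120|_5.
d_5(50, 120) = 1/5

Step 1 — x − y = 50 − 120 = -70. Step 2 — v_5(-70) = 1 (factor: -70 = −(5^1 · 14); the sign does not affect v_p). Step 3 — |x − y|_5 = 5^{-1} = 1/5.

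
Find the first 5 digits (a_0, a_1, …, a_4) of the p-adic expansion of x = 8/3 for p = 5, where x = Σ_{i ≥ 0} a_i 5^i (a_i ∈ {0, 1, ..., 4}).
(a_0, …, a_4) = (1, 2, 3, 1, 3)

v_5(8/3) = 0 (numerator and denominator both coprime to 5), so x ∈ ℤ_5^×. Compute digits iteratively via a_i = x_i mod 5, x_{i+1} = (x_i − a_i)/5, with x_0 = x:
  x_0 = 8/3;  a_0 = 1;  x_1 = (x_0 − 1)/5 = 1/3
  x_1 = 1/3;  a_1 = 2;  x_2 = (x_1 − 2)/5 = -1/3
  x_2 = -1/3;  a_2 = 3;  x_3 = (x_2 − 3)/5 = -2/3
  x_3 = -2/3;  a_3 = 1;  x_4 = (x_3 − 1)/5 = -1/3
  x_4 = -1/3;  a_4 = 3;  x_5 = (x_4 − 3)/5 = -2/3
Digits: (1, 2, 3, 1, 3).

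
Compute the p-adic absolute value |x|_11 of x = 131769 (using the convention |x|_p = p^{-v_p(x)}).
|131769|_11 = 1/14641

Step 1 — compute v_11(x) by factoring powers of 11 out of the numerator and denominator: v_11(131769) = 4. Step 2 — apply |x|_p = p^{-v_p(x)} = 11^{-4} = 1/14641.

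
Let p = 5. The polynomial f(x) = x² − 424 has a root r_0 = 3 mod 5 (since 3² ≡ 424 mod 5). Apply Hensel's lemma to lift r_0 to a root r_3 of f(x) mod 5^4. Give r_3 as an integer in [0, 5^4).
r_3 = 368 (mod 625)

Hensel's recurrence: r_{i+1} = r_i − f(r_i)·(f′(r_i))^{-1} mod 5^{i+2}, with f′(x) = 2x. Iterate:
  r_0 = 3 (mod 5)
  r_1 = 18 (mod 25)
  r_2 = 118 (mod 125)
  r_3 = 368 (mod 625)
Final: r_3 = 368, and one checks f(r_3) ≡ 0 mod 5^4.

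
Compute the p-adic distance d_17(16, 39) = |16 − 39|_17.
d_17(16, 39) = 1

Step 1 — x − y = 16 − 39 = -23. Step 2 — v_17(-23) = 0 (factor: -23 = −(17^0 · 23); the sign does not affect v_p). Step 3 — |x − y|_17 = 17^{0} = 1.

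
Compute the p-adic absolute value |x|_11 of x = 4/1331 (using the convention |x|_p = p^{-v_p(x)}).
|4/1331|_11 = 1331

Step 1 — compute v_11(x) by factoring powers of 11 out of the numerator and denominator: v_11(4/1331) = -3. Step 2 — apply |x|_p = p^{-v_p(x)} = 11^{3} = 1331.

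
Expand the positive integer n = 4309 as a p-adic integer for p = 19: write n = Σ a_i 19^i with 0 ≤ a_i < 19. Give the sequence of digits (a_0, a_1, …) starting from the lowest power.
(a_0, a_1, …) = (15, 17, 11)

Repeated division by 19 gives the digits low-to-high: 4309 = 15 + 17·19^1 + 11·19^2. Digit sequence: (15, 17, 11).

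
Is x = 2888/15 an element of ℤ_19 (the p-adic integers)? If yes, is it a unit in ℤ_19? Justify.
x ∈ ℤ_19 but not a unit; v_19(x) = 2 > 0

ℤ_19 = {x ∈ ℚ_19 : v_19(x) ≥ 0} and ℤ_19^× = {x ∈ ℤ_19 : v_19(x) = 0}. Here v_19(2888/15) = v_19(num) − v_19(den) = 2; compare against these criteria.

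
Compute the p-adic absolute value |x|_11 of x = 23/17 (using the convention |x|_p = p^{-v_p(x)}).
|23/17|_11 = 1

Step 1 — compute v_11(x) by factoring powers of 11 out of the numerator and denominator: v_11(23/17) = 0. Step 2 — apply |x|_p = p^{-v_p(x)} = 11^{0} = 1.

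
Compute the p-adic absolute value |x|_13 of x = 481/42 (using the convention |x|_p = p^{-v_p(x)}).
|481/42|_13 = 1/13

Step 1 — compute v_13(x) by factoring powers of 13 out of the numerator and denominator: v_13(481/42) = 1. Step 2 — apply |x|_p = p^{-v_p(x)} = 13^{-1} = 1/13.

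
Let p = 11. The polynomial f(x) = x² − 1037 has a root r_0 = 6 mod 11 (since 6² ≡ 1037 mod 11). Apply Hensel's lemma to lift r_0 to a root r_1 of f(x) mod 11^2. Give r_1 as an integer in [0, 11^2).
r_1 = 39 (mod 121)

Hensel's recurrence: r_{i+1} = r_i − f(r_i)·(f′(r_i))^{-1} mod 11^{i+2}, with f′(x) = 2x. Iterate:
  r_0 = 6 (mod 11)
  r_1 = 39 (mod 121)
Final: r_1 = 39, and one checks f(r_1) ≡ 0 mod 11^2.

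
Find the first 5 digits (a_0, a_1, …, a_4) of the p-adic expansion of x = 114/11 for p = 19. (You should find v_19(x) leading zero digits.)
(a_0, …, a_4) = (0, 4, 5, 17, 6)

v_19(114/11) = 1, so a_0 = ... = a_0 = 0. Factor out: x = 19^1 · u with u = 6/11 a unit in ℤ_19. Expand u iteratively via a_{v+i} = u_i mod 19, u_{i+1} = (u_i − a_{v+i})/19:
  u_0 = 6/11;  a_1 = 4;  u_1 = (u_0 − 4)/19 = -2/11
  u_1 = -2/11;  a_2 = 5;  u_2 = (u_1 − 5)/19 = -3/11
  u_2 = -3/11;  a_3 = 17;  u_3 = (u_2 − 17)/19 = -10/11
  u_3 = -10/11;  a_4 = 6;  u_4 = (u_3 − 6)/19 = -4/11
Digits: (0, 4, 5, 17, 6).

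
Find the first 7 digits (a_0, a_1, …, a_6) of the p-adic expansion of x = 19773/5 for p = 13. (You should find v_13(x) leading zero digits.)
(a_0, …, a_6) = (0, 0, 0, 7, 10, 7, 2)

v_13(19773/5) = 3, so a_0 = ... = a_2 = 0. Factor out: x = 13^3 · u with u = 9/5 a unit in ℤ_13. Expand u iteratively via a_{v+i} = u_i mod 13, u_{i+1} = (u_i − a_{v+i})/13:
  u_0 = 9/5;  a_3 = 7;  u_1 = (u_0 − 7)/13 = -2/5
  u_1 = -2/5;  a_4 = 10;  u_2 = (u_1 − 10)/13 = -4/5
  u_2 = -4/5;  a_5 = 7;  u_3 = (u_2 − 7)/13 = -3/5
  u_3 = -3/5;  a_6 = 2;  u_4 = (u_3 − 2)/13 = -1/5
Digits: (0, 0, 0, 7, 10, 7, 2).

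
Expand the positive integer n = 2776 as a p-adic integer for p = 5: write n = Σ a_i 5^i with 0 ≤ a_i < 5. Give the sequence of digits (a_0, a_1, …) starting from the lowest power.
(a_0, a_1, …) = (1, 0, 1, 2, 4)

Repeated division by 5 gives the digits low-to-high: 2776 = 1 + 1·5^2 + 2·5^3 + 4·5^4. Digit sequence: (1, 0, 1, 2, 4).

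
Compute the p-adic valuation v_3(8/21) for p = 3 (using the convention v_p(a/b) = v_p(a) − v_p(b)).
v_3(8/21) = -1

Factor powers of 3 from the numerator and denominator of the reduced fraction: 8 = 3^0 · 8 and 21 = 3^1 · 7. Apply v_p(a/b) = v_p(a) − v_p(b): v_3(8/21) = 0 − 1 = -1.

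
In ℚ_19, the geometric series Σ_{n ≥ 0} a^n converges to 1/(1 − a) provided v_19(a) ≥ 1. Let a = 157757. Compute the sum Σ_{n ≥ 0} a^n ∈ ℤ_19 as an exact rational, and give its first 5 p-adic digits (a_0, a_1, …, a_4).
Σ a^n = 1/(1 − a) = -1/157756;  first 5 digits = (1, 0, 0, 4, 1)

v_19(a) = 3 ≥ 1, so the series converges in ℤ_19 to 1/(1 − a) = 1/(1 − 157757) = -1/157756. Expand this rational in ℤ_19: compute digits iteratively via d_i = x_i mod 19, x_{i+1} = (x_i − d_i)/19. The first 5 digits are (1, 0, 0, 4, 1).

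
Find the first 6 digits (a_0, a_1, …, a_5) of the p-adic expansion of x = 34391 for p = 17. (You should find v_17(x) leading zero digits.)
(a_0, …, a_5) = (0, 0, 0, 7, 0, 0)

v_17(34391) = 3, so a_0 = ... = a_2 = 0. Factor out: x = 17^3 · u with u = 7 a unit in ℤ_17. Expand u iteratively via a_{v+i} = u_i mod 17, u_{i+1} = (u_i − a_{v+i})/17:
  u_0 = 7;  a_3 = 7;  u_1 = (u_0 − 7)/17 = 0
  u_1 = 0;  a_4 = 0;  u_2 = (u_1 − 0)/17 = 0
  u_2 = 0;  a_5 = 0;  u_3 = (u_2 − 0)/17 = 0
Digits: (0, 0, 0, 7, 0, 0).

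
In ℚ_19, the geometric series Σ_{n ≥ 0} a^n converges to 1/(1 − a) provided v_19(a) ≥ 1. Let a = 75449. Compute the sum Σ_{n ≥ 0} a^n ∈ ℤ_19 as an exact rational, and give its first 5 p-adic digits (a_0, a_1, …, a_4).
Σ a^n = 1/(1 − a) = -1/75448;  first 5 digits = (1, 0, 0, 11, 0)

v_19(a) = 3 ≥ 1, so the series converges in ℤ_19 to 1/(1 − a) = 1/(1 − 75449) = -1/75448. Expand this rational in ℤ_19: compute digits iteratively via d_i = x_i mod 19, x_{i+1} = (x_i − d_i)/19. The first 5 digits are (1, 0, 0, 11, 0).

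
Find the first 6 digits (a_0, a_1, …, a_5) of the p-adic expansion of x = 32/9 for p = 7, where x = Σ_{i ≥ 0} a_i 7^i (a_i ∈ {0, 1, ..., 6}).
(a_0, …, a_5) = (2, 1, 3, 5, 0, 3)

v_7(32/9) = 0 (numerator and denominator both coprime to 7), so x ∈ ℤ_7^×. Compute digits iteratively via a_i = x_i mod 7, x_{i+1} = (x_i − a_i)/7, with x_0 = x:
  x_0 = 32/9;  a_0 = 2;  x_1 = (x_0 − 2)/7 = 2/9
  x_1 = 2/9;  a_1 = 1;  x_2 = (x_1 − 1)/7 = -1/9
  x_2 = -1/9;  a_2 = 3;  x_3 = (x_2 − 3)/7 = -4/9
  x_3 = -4/9;  a_3 = 5;  x_4 = (x_3 − 5)/7 = -7/9
  x_4 = -7/9;  a_4 = 0;  x_5 = (x_4 − 0)/7 = -1/9
  x_5 = -1/9;  a_5 = 3;  x_6 = (x_5 − 3)/7 = -4/9
Digits: (2, 1, 3, 5, 0, 3).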